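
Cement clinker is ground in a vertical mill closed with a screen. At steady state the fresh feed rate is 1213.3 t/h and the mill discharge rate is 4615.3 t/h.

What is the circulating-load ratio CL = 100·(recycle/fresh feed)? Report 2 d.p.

CL = 280.39 %

Discharge = new feed + return, hence
R = M − F = 4615.3 − 1213.3 = 3402.0 t/h
CL = 100·R/F = 100·3402.0/1213.3 = 280.39 %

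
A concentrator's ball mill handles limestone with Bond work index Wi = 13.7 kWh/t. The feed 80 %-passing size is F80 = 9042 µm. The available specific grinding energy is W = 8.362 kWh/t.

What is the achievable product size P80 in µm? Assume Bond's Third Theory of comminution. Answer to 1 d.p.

W = 10·Wi·(P80^(-½) − F80^(-½))
P80^(−½) = W/(10 Wi) + F80^(−½)
  = 8.3620/(10·13.7) + 1/√9042 = 0.061036 + 0.010516 = 0.071553
P80 = (1/0.071553)² = 13.9757² = 195.32 µm

P80 = 195.3 µm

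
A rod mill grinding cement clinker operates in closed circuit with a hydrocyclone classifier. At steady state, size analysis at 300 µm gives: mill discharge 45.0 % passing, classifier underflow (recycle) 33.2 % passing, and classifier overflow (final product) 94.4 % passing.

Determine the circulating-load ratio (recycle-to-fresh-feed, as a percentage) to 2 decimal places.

CL = 418.64 %

Classifier node, passing 300 µm:
r = (o − d)/(d − u)
r = (94.4 − 45.0)/(45.0 − 33.2) = 49.4/11.8 = 4.1864
CL = 100·r = 418.64 %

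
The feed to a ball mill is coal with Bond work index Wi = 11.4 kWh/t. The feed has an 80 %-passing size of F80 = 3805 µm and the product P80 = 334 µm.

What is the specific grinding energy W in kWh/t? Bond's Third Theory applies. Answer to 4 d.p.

W = 4.3897 kWh/t

W = 10 Wi (P80^-0.5 − F80^-0.5)
1/√334 = 0.054718;  1/√3805 = 0.016211
W = 10·11.4·(0.054718 − 0.016211) = 4.3897 kWh/t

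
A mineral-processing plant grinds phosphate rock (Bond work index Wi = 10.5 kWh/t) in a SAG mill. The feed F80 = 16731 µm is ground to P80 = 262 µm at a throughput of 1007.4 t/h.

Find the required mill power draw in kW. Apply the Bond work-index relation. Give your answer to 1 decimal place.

W = 10·Wi·(P80^(-½) − F80^(-½))
W = 10·10.5·(1/√262 − 1/√16731) = 10·10.5·(0.054049) = 5.6752 kWh/t
P_mill = W·ṁ = 5.6752·1007.4 = 5717.2 kW

P = 5717.2 kW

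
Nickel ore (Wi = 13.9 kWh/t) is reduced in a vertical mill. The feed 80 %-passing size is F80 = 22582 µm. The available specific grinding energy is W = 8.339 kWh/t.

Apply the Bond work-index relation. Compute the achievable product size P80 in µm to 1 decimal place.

P80 = 225.1 µm

W = 10 Wi / √P80 − 10 Wi / √F80
P80^(−½) = W/(10 Wi) + F80^(−½)
  = 8.3390/(10·13.9) + 1/√22582 = 0.059993 + 0.006655 = 0.066647
P80 = (1/0.066647)² = 15.0043² = 225.13 µm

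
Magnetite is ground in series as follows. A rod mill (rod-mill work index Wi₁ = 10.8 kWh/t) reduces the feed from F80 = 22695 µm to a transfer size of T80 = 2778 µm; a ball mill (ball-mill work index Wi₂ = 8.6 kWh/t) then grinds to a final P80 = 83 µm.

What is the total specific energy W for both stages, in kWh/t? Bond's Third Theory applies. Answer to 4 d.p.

W = 10·Wi·[P80^(−½) − F80^(−½)]
Stage 1 (22695→2778 µm, Wi₁=10.8): W₁ = 10·10.8·(0.018973 − 0.006638) = 1.3322 kWh/t
Stage 2 (2778→83 µm, Wi₂=8.6): W₂ = 10·8.6·(0.109764 − 0.018973) = 7.8081 kWh/t
W = W₁ + W₂ = 1.3322 + 7.8081 = 9.1402 kWh/t

W = 9.1402 kWh/t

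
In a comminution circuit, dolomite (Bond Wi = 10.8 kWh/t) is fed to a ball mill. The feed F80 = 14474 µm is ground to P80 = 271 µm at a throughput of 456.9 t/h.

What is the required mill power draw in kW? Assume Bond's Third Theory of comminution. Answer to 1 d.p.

W = 10 Wi (P80^-0.5 − F80^-0.5)
W = 10·10.8·(1/√271 − 1/√14474) = 10·10.8·(0.052434) = 5.6628 kWh/t
P_mill = W·ṁ = 5.6628·456.9 = 2587.3 kW

P = 2587.3 kW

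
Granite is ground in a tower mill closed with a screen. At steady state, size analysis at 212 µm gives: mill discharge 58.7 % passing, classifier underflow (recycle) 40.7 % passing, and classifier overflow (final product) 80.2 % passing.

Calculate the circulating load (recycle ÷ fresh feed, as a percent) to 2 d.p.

Let r = R/F. Size balance at 212 µm:
r = (o − d)/(d − u)
r = (80.2 − 58.7)/(58.7 − 40.7) = 21.5/18.0 = 1.1944
CL = 100·r = 119.44 %

CL = 119.44 %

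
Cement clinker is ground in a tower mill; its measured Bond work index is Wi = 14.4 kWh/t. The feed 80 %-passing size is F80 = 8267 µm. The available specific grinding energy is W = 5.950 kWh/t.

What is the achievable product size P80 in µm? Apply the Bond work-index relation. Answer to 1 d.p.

P80 = 365.3 µm

Bond: W = 10·Wi·(1/√P80 − 1/√F80)
1/√P80 = 1/√F80 + W/(10·Wi)
  = 5.9500/(10·14.4) + 1/√8267 = 0.041319 + 0.010998 = 0.052318
P80 = (1/0.052318)² = 19.1140² = 365.34 µm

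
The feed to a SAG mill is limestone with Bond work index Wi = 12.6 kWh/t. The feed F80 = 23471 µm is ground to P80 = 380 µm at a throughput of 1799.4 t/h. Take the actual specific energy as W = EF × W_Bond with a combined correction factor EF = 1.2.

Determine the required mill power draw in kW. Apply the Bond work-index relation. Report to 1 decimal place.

Bond:  W = 10 Wi (1/√P − 1/√F)
W = 10·12.6·(1/√380 − 1/√23471) = 10·12.6·(0.044772) = 5.6412 kWh/t
Apply correction: 5.6412 × 1.2 = 6.7695 kWh/t
P_mill = W·ṁ = 6.7695·1799.4 = 12181.0 kW

P = 12181.0 kW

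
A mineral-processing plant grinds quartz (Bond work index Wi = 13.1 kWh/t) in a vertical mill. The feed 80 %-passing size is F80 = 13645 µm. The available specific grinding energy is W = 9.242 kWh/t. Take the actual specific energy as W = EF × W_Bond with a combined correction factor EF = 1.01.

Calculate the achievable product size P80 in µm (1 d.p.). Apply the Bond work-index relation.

W = 10 Wi (1/√P80 − 1/√F80)  [Bond]
W_Bond = W / EF = 9.242 / 1.01 = 9.1505 kWh/t
P80^-0.5 = F80^-0.5 + W_Bond/(10 Wi)
  = 9.1505/(10·13.1) + 1/√13645 = 0.069851 + 0.008561 = 0.078412
P80 = (1/0.078412)² = 12.7532² = 162.64 µm

P80 = 162.6 µm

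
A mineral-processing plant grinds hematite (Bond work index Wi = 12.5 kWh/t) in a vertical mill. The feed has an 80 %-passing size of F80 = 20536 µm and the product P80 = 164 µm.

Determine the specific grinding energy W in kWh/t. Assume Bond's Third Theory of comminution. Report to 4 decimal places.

W = 8.8886 kWh/t

W = 10·Wi·(P80^(-½) − F80^(-½))
1/√164 = 0.078087;  1/√20536 = 0.006978
W = 10·12.5·(0.078087 − 0.006978) = 8.8886 kWh/t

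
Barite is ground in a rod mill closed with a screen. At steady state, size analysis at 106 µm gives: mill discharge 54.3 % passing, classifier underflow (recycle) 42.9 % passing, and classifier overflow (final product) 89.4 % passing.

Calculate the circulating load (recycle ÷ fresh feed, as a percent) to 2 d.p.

Classifier node, passing 106 µm:
(1+r)d = ru + o → r = (o−d)/(d−u)
r = (89.4 − 54.3)/(54.3 − 42.9) = 35.1/11.4 = 3.0789
CL = 100·r = 307.89 %

CL = 307.89 %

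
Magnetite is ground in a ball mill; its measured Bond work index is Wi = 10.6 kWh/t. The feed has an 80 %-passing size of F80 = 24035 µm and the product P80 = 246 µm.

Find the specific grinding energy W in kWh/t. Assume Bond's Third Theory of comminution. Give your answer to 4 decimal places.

W = 10 Wi (P80^-0.5 − F80^-0.5)
1/√246 = 0.063758;  1/√24035 = 0.006450
W = 10·10.6·(0.063758 − 0.006450) = 6.0746 kWh/t

W = 6.0746 kWh/t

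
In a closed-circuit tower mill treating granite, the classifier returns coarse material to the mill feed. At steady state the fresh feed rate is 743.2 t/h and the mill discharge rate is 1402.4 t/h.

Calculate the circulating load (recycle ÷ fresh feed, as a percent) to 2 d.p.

M = F + R at steady state, so:
R = M − F = 1402.4 − 743.2 = 659.2 t/h
CL = 100·R/F = 100·659.2/743.2 = 88.70 %

CL = 88.70 %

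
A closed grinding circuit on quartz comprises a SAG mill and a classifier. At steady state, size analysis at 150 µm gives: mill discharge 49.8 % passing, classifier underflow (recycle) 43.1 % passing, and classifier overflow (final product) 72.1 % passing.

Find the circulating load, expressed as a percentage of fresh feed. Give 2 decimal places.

Mass balance on the −150 µm fraction:
r = (o − d)/(d − u)
r = (72.1 − 49.8)/(49.8 − 43.1) = 22.3/6.7 = 3.3284
CL = 100·r = 332.84 %

CL = 332.84 %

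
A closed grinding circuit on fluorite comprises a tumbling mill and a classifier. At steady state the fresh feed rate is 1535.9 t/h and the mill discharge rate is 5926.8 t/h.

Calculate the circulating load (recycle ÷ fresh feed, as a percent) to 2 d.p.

Mill node: discharge = fresh + recycle.
R = M − F = 5926.8 − 1535.9 = 4390.9 t/h
CL = 100·R/F = 100·4390.9/1535.9 = 285.88 %

CL = 285.88 %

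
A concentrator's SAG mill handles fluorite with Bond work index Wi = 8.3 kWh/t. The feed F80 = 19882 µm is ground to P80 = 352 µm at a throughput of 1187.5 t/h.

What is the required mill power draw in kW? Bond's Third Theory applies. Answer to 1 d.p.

W_Bond = 10·Wi·(1/√P₈₀ − 1/√F₈₀)
W = 10·8.3·(1/√352 − 1/√19882) = 10·8.3·(0.046208) = 3.8353 kWh/t
P = W·T = 3.8353·1187.5 = 4554.4 kW

P = 4554.4 kW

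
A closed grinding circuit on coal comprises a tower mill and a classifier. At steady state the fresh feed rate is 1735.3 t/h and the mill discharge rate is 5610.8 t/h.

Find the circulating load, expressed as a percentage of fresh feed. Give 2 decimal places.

Steady state: M = F + R.
R = M − F = 5610.8 − 1735.3 = 3875.5 t/h
CL = 100·R/F = 100·3875.5/1735.3 = 223.33 %

CL = 223.33 %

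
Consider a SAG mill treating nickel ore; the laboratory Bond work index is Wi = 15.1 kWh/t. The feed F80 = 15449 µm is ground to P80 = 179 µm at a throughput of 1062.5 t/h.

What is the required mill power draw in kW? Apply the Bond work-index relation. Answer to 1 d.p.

P = 10700.9 kW

W = 10 Wi (1/√P80 − 1/√F80)  [Bond]
W = 10·15.1·(1/√179 − 1/√15449) = 10·15.1·(0.066698) = 10.0714 kWh/t
Power = W × throughput = 10.0714 kWh/t × 1062.5 t/h = 10700.9 kW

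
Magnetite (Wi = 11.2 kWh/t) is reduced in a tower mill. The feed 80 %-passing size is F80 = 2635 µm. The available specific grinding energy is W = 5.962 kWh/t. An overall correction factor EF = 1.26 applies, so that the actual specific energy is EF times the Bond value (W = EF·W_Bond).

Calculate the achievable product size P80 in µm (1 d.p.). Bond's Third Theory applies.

P80 = 262.4 µm

W_Bond = 10·Wi·(1/√P₈₀ − 1/√F₈₀)
W_Bond = W / EF = 5.962 / 1.26 = 4.7317 kWh/t
⇒ 1/√P80 = W_Bond/(10·Wi) + 1/√F80
  = 4.7317/(10·11.2) + 1/√2635 = 0.042248 + 0.019481 = 0.061729
P80 = (1/0.061729)² = 16.1999² = 262.44 µm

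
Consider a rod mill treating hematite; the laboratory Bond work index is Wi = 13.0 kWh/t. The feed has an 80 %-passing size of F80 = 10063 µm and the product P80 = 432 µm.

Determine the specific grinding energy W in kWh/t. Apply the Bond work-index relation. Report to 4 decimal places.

W = 10·Wi·[P80^(−½) − F80^(−½)]
1/√432 = 0.048113;  1/√10063 = 0.009969
W = 10·13.0·(0.048113 − 0.009969) = 4.9587 kWh/t

W = 4.9587 kWh/t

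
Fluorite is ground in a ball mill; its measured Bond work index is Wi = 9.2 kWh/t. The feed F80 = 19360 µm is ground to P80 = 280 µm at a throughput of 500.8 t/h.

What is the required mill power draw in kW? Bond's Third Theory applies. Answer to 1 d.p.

P = 2422.3 kW

Bond: W = 10·Wi·(1/√P80 − 1/√F80)
W = 10·9.2·(1/√280 − 1/√19360) = 10·9.2·(0.052574) = 4.8368 kWh/t
Mill draw = 4.8368 × 500.8 = 2422.3 kW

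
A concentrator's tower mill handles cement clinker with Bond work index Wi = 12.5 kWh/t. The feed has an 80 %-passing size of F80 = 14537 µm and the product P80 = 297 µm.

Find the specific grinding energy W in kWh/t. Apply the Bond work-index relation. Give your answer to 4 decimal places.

W = 10 Wi (P80^-0.5 − F80^-0.5)
1/√297 = 0.058026;  1/√14537 = 0.008294
W = 10·12.5·(0.058026 − 0.008294) = 6.2165 kWh/t

W = 6.2165 kWh/t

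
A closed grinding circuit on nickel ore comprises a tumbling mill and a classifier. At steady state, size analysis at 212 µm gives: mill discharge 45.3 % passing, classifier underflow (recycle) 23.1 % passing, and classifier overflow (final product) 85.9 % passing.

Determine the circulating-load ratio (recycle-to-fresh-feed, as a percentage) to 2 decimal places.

CL = 182.88 %

Mass balance on the −212 µm fraction:
r = (o − d)/(d − u)
r = (85.9 − 45.3)/(45.3 − 23.1) = 40.6/22.2 = 1.8288
CL = 100·r = 182.88 %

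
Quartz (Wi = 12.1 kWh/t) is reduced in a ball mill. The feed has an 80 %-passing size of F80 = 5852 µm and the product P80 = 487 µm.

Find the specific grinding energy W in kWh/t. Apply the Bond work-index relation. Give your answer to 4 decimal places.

W = 3.9013 kWh/t

W = 10·Wi·(P80^(-½) − F80^(-½))
1/√487 = 0.045314;  1/√5852 = 0.013072
W = 10·12.1·(0.045314 − 0.013072) = 3.9013 kWh/t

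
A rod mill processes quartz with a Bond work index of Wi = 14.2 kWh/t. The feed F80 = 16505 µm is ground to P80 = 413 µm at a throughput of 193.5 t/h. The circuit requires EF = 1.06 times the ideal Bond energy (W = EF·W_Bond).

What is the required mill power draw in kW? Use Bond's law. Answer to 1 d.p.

P = 1206.5 kW

W = 10 Wi / √P80 − 10 Wi / √F80
W = 10·14.2·(1/√413 − 1/√16505) = 10·14.2·(0.041423) = 5.8821 kWh/t
Corrected W = EF·W_Bond = 1.06·5.8821 = 6.2350 kWh/t
P_mill = W·ṁ = 6.2350·193.5 = 1206.5 kW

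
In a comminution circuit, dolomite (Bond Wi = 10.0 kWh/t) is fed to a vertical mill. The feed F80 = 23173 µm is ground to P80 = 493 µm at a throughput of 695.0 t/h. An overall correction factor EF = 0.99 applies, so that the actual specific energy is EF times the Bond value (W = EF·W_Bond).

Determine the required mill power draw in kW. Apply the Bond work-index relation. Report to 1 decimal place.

P = 2646.8 kW

W = 10 Wi / √P80 − 10 Wi / √F80
W = 10·10.0·(1/√493 − 1/√23173) = 10·10.0·(0.038469) = 3.8469 kWh/t
Corrected W = EF·W_Bond = 0.99·3.8469 = 3.8084 kWh/t
P_mill = W·ṁ = 3.8084·695.0 = 2646.8 kW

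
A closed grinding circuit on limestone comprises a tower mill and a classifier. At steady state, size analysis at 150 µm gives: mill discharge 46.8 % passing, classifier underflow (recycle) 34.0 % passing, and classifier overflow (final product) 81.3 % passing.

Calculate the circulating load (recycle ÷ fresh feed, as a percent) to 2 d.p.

Two-product formula at 150 µm:
d + r·d = r·u + o → r(d−u) = o−d
r = (81.3 − 46.8)/(46.8 − 34.0) = 34.5/12.8 = 2.6953
CL = 100·r = 269.53 %

CL = 269.53 %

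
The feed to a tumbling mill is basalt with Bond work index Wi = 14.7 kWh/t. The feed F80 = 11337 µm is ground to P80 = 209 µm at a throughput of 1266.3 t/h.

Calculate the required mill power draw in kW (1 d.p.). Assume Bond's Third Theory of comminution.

Bond:  W = 10 Wi (1/√P − 1/√F)
W = 10·14.7·(1/√209 − 1/√11337) = 10·14.7·(0.059780) = 8.7876 kWh/t
Mill draw = 8.7876 × 1266.3 = 11127.7 kW

P = 11127.7 kW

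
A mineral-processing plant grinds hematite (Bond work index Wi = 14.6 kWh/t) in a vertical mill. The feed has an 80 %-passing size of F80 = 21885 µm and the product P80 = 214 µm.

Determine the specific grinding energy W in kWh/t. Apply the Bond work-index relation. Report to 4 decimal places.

W = 8.9934 kWh/t

W = 10 Wi (1/√P80 − 1/√F80)  [Bond]
1/√214 = 0.068359;  1/√21885 = 0.006760
W = 10·14.6·(0.068359 − 0.006760) = 8.9934 kWh/t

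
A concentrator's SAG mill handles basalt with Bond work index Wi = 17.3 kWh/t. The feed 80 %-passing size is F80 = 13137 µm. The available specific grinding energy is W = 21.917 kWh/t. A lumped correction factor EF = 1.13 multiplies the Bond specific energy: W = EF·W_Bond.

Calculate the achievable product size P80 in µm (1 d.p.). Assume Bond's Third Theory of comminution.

W_Bond = 10·Wi·(1/√P₈₀ − 1/√F₈₀)
W_Bond = W / EF = 21.917 / 1.13 = 19.3956 kWh/t
P80^-0.5 = F80^-0.5 + W_Bond/(10 Wi)
  = 19.3956/(10·17.3) + 1/√13137 = 0.112113 + 0.008725 = 0.120838
P80 = (1/0.120838)² = 8.2756² = 68.48 µm

P80 = 68.5 µm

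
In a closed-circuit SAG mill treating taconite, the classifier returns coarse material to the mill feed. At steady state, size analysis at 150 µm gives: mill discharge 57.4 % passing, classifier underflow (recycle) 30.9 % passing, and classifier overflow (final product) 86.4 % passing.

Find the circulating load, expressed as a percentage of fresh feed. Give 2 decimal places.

Mass balance on the −150 µm fraction:
d + r·d = r·u + o → r(d−u) = o−d
r = (86.4 − 57.4)/(57.4 − 30.9) = 29.0/26.5 = 1.0943
CL = 100·r = 109.43 %

CL = 109.43 %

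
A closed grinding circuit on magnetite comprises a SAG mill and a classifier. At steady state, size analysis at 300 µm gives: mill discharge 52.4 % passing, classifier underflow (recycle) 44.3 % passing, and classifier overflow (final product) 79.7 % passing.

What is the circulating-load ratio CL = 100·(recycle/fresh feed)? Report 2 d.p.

CL = 337.04 %

Two-product formula at 300 µm:
Fd + Rd = Ru + Fo ⇒ R/F = (o−d)/(d−u)
r = (79.7 − 52.4)/(52.4 − 44.3) = 27.3/8.1 = 3.3704
CL = 100·r = 337.04 %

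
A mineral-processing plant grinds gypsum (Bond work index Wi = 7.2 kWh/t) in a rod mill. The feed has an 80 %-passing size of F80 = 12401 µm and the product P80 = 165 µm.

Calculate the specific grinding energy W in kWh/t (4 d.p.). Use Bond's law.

W_Bond = 10·Wi·(1/√P₈₀ − 1/√F₈₀)
1/√165 = 0.077850;  1/√12401 = 0.008980
W = 10·7.2·(0.077850 − 0.008980) = 4.9586 kWh/t

W = 4.9586 kWh/t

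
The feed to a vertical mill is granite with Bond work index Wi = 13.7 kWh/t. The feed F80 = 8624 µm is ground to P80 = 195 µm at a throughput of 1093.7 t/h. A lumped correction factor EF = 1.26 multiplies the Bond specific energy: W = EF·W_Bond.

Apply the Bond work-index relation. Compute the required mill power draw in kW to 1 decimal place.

P = 11486.9 kW

Bond:  W = 10 Wi (1/√P − 1/√F)
W = 10·13.7·(1/√195 − 1/√8624) = 10·13.7·(0.060843) = 8.3355 kWh/t
W_actual = 1.26 × 8.3355 = 10.5028 kWh/t
Mill draw = 10.5028 × 1093.7 = 11486.9 kW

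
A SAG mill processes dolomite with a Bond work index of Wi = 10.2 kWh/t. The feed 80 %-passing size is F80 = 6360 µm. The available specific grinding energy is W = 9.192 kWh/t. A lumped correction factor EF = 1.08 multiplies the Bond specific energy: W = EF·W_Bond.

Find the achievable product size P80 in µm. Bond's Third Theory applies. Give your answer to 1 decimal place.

W = 10 Wi (1/√P80 − 1/√F80)  [Bond]
W_Bond = W / EF = 9.192 / 1.08 = 8.5111 kWh/t
P80^(−½) = W_Bond/(10 Wi) + F80^(−½)
  = 8.5111/(10·10.2) + 1/√6360 = 0.083442 + 0.012539 = 0.095982
P80 = (1/0.095982)² = 10.4187² = 108.55 µm

P80 = 108.5 µm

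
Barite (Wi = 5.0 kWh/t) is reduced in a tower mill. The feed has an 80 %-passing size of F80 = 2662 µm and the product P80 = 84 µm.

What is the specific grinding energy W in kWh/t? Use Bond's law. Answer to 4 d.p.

W = 10 Wi / √P80 − 10 Wi / √F80
1/√84 = 0.109109;  1/√2662 = 0.019382
W = 10·5.0·(0.109109 − 0.019382) = 4.4864 kWh/t

W = 4.4864 kWh/t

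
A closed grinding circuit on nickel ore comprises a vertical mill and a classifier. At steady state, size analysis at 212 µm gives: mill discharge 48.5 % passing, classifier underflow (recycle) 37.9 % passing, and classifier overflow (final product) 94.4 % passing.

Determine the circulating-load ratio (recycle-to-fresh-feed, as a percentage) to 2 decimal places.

Balance %-passing 212 µm (r = R/F):
d + r·d = r·u + o → r(d−u) = o−d
r = (94.4 − 48.5)/(48.5 − 37.9) = 45.9/10.6 = 4.3302
CL = 100·r = 433.02 %

CL = 433.02 %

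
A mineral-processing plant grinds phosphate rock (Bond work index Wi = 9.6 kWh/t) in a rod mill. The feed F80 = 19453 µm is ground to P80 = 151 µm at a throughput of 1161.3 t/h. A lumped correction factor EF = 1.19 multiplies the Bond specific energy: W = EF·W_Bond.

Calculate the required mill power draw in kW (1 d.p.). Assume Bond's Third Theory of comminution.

W = 10·Wi·[P80^(−½) − F80^(−½)]
W = 10·9.6·(1/√151 − 1/√19453) = 10·9.6·(0.074209) = 7.1241 kWh/t
With EF = 1.19: W = 7.1241·1.19 = 8.4776 kWh/t
P_mill = W·ṁ = 8.4776·1161.3 = 9845.1 kW

P = 9845.1 kW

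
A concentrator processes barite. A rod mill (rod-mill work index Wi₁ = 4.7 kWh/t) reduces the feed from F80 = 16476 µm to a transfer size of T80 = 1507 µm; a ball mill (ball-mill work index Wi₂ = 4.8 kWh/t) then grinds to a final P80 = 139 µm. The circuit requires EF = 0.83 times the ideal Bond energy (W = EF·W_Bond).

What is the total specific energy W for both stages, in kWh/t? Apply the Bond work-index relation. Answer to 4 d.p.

W = 3.0539 kWh/t

W = 10·Wi·[P80^(−½) − F80^(−½)]
Stage 1 (16476→1507 µm, Wi₁=4.7): W₁ = 10·4.7·(0.025760 − 0.007791) = 0.8446 kWh/t
Stage 2 (1507→139 µm, Wi₂=4.8): W₂ = 10·4.8·(0.084819 − 0.025760) = 2.8348 kWh/t
W = W₁ + W₂ = 0.8446 + 2.8348 = 3.6794 kWh/t
With EF = 0.83: W = 3.6794·0.83 = 3.0539 kWh/t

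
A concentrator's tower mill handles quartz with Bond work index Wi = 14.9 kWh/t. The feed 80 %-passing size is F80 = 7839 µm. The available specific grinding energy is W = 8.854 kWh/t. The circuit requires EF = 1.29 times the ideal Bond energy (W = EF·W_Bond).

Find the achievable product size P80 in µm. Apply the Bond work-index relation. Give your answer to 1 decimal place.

P80 = 303.9 µm

W = 10 Wi (1/√P80 − 1/√F80)  [Bond]
W_Bond = W / EF = 8.854 / 1.29 = 6.8636 kWh/t
⇒ 1/√P80 = W_Bond/(10 Wi) + 1/√F80
  = 6.8636/(10·14.9) + 1/√7839 = 0.046064 + 0.011295 = 0.057359
P80 = (1/0.057359)² = 17.4341² = 303.95 µm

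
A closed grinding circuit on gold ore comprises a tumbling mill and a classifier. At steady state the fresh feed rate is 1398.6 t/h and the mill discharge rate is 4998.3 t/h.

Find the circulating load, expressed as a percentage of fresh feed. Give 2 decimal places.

CL = 257.38 %

Discharge = new feed + return, hence
R = M − F = 4998.3 − 1398.6 = 3599.7 t/h
CL = 100·R/F = 100·3599.7/1398.6 = 257.38 %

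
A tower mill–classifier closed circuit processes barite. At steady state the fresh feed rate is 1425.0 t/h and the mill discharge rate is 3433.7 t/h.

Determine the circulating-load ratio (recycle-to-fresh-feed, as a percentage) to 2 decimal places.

Discharge = new feed + return, hence
R = M − F = 3433.7 − 1425.0 = 2008.7 t/h
CL = 100·R/F = 100·2008.7/1425.0 = 140.96 %

CL = 140.96 %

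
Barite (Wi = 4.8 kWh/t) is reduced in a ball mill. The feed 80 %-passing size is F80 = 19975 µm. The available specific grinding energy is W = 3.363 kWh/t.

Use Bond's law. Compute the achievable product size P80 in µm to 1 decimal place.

P80 = 168.1 µm

W = 10·Wi·[P80^(−½) − F80^(−½)]
⇒ 1/√P80 = W/(10·Wi) + 1/√F80
  = 3.3630/(10·4.8) + 1/√19975 = 0.070062 + 0.007075 = 0.077138
P80 = (1/0.077138)² = 12.9638² = 168.06 µm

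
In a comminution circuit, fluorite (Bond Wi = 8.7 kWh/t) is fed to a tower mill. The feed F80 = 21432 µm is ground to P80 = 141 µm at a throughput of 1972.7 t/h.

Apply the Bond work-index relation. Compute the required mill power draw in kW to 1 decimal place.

P = 13281.1 kW

W = 10·Wi·[P80^(−½) − F80^(−½)]
W = 10·8.7·(1/√141 − 1/√21432) = 10·8.7·(0.077384) = 6.7324 kWh/t
Power = W × throughput = 6.7324 kWh/t × 1972.7 t/h = 13281.1 kW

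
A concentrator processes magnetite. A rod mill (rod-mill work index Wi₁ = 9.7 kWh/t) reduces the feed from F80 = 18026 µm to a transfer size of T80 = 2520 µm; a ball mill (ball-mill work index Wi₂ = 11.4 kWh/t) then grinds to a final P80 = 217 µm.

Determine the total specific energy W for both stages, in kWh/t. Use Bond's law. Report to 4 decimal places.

W = 6.6777 kWh/t

W_Bond = 10·Wi·(1/√P₈₀ − 1/√F₈₀)
Stage 1 (18026→2520 µm, Wi₁=9.7): W₁ = 10·9.7·(0.019920 − 0.007448) = 1.2098 kWh/t
Stage 2 (2520→217 µm, Wi₂=11.4): W₂ = 10·11.4·(0.067884 − 0.019920) = 5.4679 kWh/t
W = W₁ + W₂ = 1.2098 + 5.4679 = 6.6777 kWh/t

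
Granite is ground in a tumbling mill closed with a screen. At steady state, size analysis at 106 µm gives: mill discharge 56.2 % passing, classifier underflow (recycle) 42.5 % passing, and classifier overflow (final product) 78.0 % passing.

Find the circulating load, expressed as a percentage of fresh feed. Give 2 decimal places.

Mass balance on the −106 µm fraction:
(1+r)·d = r·u + o ⇒ r = (o−d)/(d−u)
r = (78.0 − 56.2)/(56.2 − 42.5) = 21.8/13.7 = 1.5912
CL = 100·r = 159.12 %

CL = 159.12 %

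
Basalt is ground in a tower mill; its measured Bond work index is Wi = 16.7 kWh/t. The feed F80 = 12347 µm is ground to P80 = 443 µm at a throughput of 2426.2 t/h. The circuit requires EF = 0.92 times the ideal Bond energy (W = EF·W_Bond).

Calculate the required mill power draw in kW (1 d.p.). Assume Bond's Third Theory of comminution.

P = 14355.8 kW

W = 10·Wi·[P80^(−½) − F80^(−½)]
W = 10·16.7·(1/√443 − 1/√12347) = 10·16.7·(0.038512) = 6.4315 kWh/t
With EF = 0.92: W = 6.4315·0.92 = 5.9170 kWh/t
P_mill = W·ṁ = 5.9170·2426.2 = 14355.8 kW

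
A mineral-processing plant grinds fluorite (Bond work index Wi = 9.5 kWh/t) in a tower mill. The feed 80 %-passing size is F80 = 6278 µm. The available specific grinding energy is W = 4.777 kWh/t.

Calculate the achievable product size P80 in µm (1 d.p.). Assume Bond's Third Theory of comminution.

P80 = 252.7 µm

W = 10 Wi (1/√P80 − 1/√F80)  [Bond]
P80^-0.5 = F80^-0.5 + W/(10 Wi)
  = 4.7770/(10·9.5) + 1/√6278 = 0.050284 + 0.012621 = 0.062905
P80 = (1/0.062905)² = 15.8970² = 252.71 µm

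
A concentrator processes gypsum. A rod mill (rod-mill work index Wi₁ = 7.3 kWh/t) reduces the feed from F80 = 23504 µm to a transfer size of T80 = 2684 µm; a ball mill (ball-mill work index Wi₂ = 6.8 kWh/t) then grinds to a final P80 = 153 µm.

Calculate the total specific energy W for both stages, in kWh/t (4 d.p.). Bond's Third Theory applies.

Bond:  W = 10 Wi (1/√P − 1/√F)
Stage 1 (23504→2684 µm, Wi₁=7.3): W₁ = 10·7.3·(0.019302 − 0.006523) = 0.9329 kWh/t
Stage 2 (2684→153 µm, Wi₂=6.8): W₂ = 10·6.8·(0.080845 − 0.019302) = 4.1849 kWh/t
W = W₁ + W₂ = 0.9329 + 4.1849 = 5.1178 kWh/t

W = 5.1178 kWh/t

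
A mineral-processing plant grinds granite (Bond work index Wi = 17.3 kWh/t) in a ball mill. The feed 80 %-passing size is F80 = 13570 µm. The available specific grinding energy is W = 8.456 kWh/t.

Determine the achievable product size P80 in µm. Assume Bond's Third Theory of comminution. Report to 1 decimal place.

P80 = 302.8 µm

W = 10 Wi (P80^-0.5 − F80^-0.5)
⇒ 1/√P80 = W/(10 Wi) + 1/√F80
  = 8.4560/(10·17.3) + 1/√13570 = 0.048879 + 0.008584 = 0.057463
P80 = (1/0.057463)² = 17.4025² = 302.85 µm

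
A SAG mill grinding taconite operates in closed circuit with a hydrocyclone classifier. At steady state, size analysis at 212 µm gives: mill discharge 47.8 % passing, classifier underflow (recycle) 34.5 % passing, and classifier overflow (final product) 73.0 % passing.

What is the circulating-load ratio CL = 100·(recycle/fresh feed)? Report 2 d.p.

Mass balance on the −212 µm fraction:
Fd + Rd = Ru + Fo ⇒ R/F = (o−d)/(d−u)
r = (73.0 − 47.8)/(47.8 − 34.5) = 25.2/13.3 = 1.8947
CL = 100·r = 189.47 %

CL = 189.47 %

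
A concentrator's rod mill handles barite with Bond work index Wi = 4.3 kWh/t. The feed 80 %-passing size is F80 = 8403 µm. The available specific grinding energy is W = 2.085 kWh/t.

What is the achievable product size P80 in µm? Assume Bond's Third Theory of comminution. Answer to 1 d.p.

Bond:  W = 10 Wi (1/√P − 1/√F)
P80^-0.5 = F80^-0.5 + W/(10 Wi)
  = 2.0850/(10·4.3) + 1/√8403 = 0.048488 + 0.010909 = 0.059397
P80 = (1/0.059397)² = 16.8358² = 283.44 µm

P80 = 283.4 µm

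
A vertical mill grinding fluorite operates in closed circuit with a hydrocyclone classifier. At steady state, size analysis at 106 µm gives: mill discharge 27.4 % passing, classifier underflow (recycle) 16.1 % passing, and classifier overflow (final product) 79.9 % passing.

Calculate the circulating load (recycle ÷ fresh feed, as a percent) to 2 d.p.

Let r = R/F. Size balance at 106 µm:
(1+r)d = ru + o → r = (o−d)/(d−u)
r = (79.9 − 27.4)/(27.4 − 16.1) = 52.5/11.3 = 4.6460
CL = 100·r = 464.60 %

CL = 464.60 %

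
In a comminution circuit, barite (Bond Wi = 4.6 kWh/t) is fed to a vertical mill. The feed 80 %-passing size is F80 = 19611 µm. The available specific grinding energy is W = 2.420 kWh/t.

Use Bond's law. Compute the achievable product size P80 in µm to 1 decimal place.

P80 = 280.1 µm

Bond:  W = 10 Wi (1/√P − 1/√F)
⇒ 1/√P80 = W/(10 Wi) + 1/√F80
  = 2.4200/(10·4.6) + 1/√19611 = 0.052609 + 0.007141 = 0.059750
P80 = (1/0.059750)² = 16.7365² = 280.11 µm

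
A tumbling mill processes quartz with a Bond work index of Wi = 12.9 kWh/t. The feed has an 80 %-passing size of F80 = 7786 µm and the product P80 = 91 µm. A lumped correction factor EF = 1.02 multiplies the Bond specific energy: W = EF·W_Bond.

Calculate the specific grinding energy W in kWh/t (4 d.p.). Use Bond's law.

W = 12.3021 kWh/t

W = 10 Wi (1/√P80 − 1/√F80)  [Bond]
1/√91 = 0.104828;  1/√7786 = 0.011333
W = 10·12.9·(0.104828 − 0.011333) = 12.0609 kWh/t
Apply correction: 12.0609 × 1.02 = 12.3021 kWh/t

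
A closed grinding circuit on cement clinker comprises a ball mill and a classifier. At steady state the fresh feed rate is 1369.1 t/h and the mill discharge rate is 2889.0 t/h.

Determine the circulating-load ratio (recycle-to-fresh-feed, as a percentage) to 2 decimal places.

CL = 111.01 %

Steady state: M = F + R.
R = M − F = 2889.0 − 1369.1 = 1519.9 t/h
CL = 100·R/F = 100·1519.9/1369.1 = 111.01 %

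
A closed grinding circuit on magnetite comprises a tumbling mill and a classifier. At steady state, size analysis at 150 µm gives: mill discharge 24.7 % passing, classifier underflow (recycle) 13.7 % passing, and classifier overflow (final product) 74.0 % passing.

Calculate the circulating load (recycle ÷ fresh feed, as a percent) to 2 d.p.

CL = 448.18 %

Classifier node, passing 150 µm:
(1+r)d = ru + o → r = (o−d)/(d−u)
r = (74.0 − 24.7)/(24.7 − 13.7) = 49.3/11.0 = 4.4818
CL = 100·r = 448.18 %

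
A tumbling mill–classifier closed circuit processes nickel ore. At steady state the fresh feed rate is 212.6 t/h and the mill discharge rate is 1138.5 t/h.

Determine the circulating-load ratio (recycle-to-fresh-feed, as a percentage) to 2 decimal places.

Discharge = new feed + return, hence
R = M − F = 1138.5 − 212.6 = 925.9 t/h
CL = 100·R/F = 100·925.9/212.6 = 435.51 %

CL = 435.51 %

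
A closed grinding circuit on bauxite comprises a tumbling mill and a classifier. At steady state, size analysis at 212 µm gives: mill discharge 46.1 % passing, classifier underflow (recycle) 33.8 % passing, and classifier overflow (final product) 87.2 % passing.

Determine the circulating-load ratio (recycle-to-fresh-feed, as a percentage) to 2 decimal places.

CL = 334.15 %

Two-product formula at 212 µm:
d + r·d = r·u + o → r(d−u) = o−d
r = (87.2 − 46.1)/(46.1 − 33.8) = 41.1/12.3 = 3.3415
CL = 100·r = 334.15 %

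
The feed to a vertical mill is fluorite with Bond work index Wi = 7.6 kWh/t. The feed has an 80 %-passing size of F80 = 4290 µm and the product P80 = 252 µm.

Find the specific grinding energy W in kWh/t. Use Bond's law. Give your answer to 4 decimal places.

W_Bond = 10·Wi·(1/√P₈₀ − 1/√F₈₀)
1/√252 = 0.062994;  1/√4290 = 0.015268
W = 10·7.6·(0.062994 − 0.015268) = 3.6272 kWh/t

W = 3.6272 kWh/t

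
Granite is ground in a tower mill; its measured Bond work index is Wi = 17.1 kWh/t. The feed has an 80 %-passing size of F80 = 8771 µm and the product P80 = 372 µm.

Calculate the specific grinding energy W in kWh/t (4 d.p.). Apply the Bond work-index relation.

Bond:  W = 10 Wi (1/√P − 1/√F)
1/√372 = 0.051848;  1/√8771 = 0.010678
W = 10·17.1·(0.051848 − 0.010678) = 7.0401 kWh/t

W = 7.0401 kWh/t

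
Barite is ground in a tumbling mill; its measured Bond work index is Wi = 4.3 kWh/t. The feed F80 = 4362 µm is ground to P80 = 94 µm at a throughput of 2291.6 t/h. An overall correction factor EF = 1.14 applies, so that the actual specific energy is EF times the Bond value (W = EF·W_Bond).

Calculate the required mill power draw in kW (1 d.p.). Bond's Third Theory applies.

P = 9885.5 kW

W_Bond = 10·Wi·(1/√P₈₀ − 1/√F₈₀)
W = 10·4.3·(1/√94 − 1/√4362) = 10·4.3·(0.088001) = 3.7840 kWh/t
Corrected W = EF·W_Bond = 1.14·3.7840 = 4.3138 kWh/t
Power = W × throughput = 4.3138 kWh/t × 2291.6 t/h = 9885.5 kW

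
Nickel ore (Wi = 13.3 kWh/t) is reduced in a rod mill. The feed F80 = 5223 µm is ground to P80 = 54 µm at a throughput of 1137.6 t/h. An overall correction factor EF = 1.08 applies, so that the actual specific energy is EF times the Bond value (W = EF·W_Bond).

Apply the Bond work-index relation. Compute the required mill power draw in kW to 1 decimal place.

W = 10 Wi (P80^-0.5 − F80^-0.5)
W = 10·13.3·(1/√54 − 1/√5223) = 10·13.3·(0.122246) = 16.2587 kWh/t
W_actual = 1.08 × 16.2587 = 17.5594 kWh/t
Mill draw = 17.5594 × 1137.6 = 19975.6 kW

P = 19975.6 kW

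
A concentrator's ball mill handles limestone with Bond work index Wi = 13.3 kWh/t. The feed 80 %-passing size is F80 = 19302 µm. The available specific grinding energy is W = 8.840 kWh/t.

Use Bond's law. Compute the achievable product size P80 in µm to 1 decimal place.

W = 10·Wi·(P80^(-½) − F80^(-½))
⇒ 1/√P80 = W/(10 Wi) + 1/√F80
  = 8.8400/(10·13.3) + 1/√19302 = 0.066466 + 0.007198 = 0.073664
P80 = (1/0.073664)² = 13.5752² = 184.29 µm

P80 = 184.3 µm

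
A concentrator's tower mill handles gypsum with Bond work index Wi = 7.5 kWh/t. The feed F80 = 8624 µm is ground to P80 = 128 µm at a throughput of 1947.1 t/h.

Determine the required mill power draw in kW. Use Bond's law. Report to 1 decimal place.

Bond: W = 10·Wi·(1/√P80 − 1/√F80)
W = 10·7.5·(1/√128 − 1/√8624) = 10·7.5·(0.077620) = 5.8215 kWh/t
Power = W × throughput = 5.8215 kWh/t × 1947.1 t/h = 11335.1 kW

P = 11335.1 kW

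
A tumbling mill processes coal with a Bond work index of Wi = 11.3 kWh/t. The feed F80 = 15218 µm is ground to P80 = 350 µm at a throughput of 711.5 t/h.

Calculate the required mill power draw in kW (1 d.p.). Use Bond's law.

P = 3645.8 kW

W = 10·Wi·(P80^(-½) − F80^(-½))
W = 10·11.3·(1/√350 − 1/√15218) = 10·11.3·(0.045346) = 5.1241 kWh/t
Power = W × throughput = 5.1241 kWh/t × 711.5 t/h = 3645.8 kW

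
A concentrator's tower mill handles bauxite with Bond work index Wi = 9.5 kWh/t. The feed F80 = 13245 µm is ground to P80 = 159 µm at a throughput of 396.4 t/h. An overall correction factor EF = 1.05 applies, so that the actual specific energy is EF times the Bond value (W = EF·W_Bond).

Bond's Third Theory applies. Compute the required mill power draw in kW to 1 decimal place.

P = 2792.2 kW

Bond:  W = 10 Wi (1/√P − 1/√F)
W = 10·9.5·(1/√159 − 1/√13245) = 10·9.5·(0.070616) = 6.7085 kWh/t
Apply correction: 6.7085 × 1.05 = 7.0440 kWh/t
P_mill = W·ṁ = 7.0440·396.4 = 2792.2 kW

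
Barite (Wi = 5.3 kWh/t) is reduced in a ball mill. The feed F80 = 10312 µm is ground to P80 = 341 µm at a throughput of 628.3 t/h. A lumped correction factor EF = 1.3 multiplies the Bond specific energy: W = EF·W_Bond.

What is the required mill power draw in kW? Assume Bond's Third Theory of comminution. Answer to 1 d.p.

P = 1918.0 kW

W = 10 Wi (P80^-0.5 − F80^-0.5)
W = 10·5.3·(1/√341 − 1/√10312) = 10·5.3·(0.044305) = 2.3482 kWh/t
Apply correction: 2.3482 × 1.3 = 3.0526 kWh/t
Power = W × throughput = 3.0526 kWh/t × 628.3 t/h = 1918.0 kW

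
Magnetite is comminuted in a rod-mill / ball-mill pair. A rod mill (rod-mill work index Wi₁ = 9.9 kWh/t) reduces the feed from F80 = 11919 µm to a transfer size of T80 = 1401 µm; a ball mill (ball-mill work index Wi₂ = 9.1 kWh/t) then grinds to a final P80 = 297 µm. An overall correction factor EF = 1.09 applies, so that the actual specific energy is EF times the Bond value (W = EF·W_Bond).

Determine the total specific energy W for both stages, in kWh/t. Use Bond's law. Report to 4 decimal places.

Bond:  W = 10 Wi (1/√P − 1/√F)
Stage 1 (11919→1401 µm, Wi₁=9.9): W₁ = 10·9.9·(0.026717 − 0.009160) = 1.7381 kWh/t
Stage 2 (1401→297 µm, Wi₂=9.1): W₂ = 10·9.1·(0.058026 − 0.026717) = 2.8491 kWh/t
W = W₁ + W₂ = 1.7381 + 2.8491 = 4.5873 kWh/t
Corrected W = EF·W_Bond = 1.09·4.5873 = 5.0001 kWh/t

W = 5.0001 kWh/t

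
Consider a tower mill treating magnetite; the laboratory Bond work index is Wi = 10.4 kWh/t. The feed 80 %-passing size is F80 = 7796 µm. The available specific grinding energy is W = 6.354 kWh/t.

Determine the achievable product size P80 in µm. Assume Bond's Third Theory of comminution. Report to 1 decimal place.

P80 = 190.7 µm

W = 10·Wi·(P80^(-½) − F80^(-½))
P80^(−½) = W/(10 Wi) + F80^(−½)
  = 6.3540/(10·10.4) + 1/√7796 = 0.061096 + 0.011326 = 0.072422
P80 = (1/0.072422)² = 13.8080² = 190.66 µm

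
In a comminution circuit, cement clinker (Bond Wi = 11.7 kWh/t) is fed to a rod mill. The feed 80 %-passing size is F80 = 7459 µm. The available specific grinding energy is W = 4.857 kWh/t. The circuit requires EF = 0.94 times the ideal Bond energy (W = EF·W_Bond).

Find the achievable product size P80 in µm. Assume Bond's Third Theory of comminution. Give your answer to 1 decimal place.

P80 = 321.8 µm

W_Bond = 10·Wi·(1/√P₈₀ − 1/√F₈₀)
W_Bond = W / EF = 4.857 / 0.94 = 5.1670 kWh/t
1/√P80 = 1/√F80 + W_Bond/(10·Wi)
  = 5.1670/(10·11.7) + 1/√7459 = 0.044163 + 0.011579 = 0.055741
P80 = (1/0.055741)² = 17.9400² = 321.84 µm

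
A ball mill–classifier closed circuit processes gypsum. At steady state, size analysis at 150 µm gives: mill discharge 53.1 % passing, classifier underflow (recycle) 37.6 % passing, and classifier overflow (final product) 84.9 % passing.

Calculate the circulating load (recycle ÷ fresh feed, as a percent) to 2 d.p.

CL = 205.16 %

Two-product formula at 150 µm:
(1+r)d = ru + o → r = (o−d)/(d−u)
r = (84.9 − 53.1)/(53.1 − 37.6) = 31.8/15.5 = 2.0516
CL = 100·r = 205.16 %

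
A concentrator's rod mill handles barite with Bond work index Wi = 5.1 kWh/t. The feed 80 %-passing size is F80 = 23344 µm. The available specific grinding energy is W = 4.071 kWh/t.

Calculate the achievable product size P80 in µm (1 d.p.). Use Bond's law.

P80 = 134.1 µm

Bond: W = 10·Wi·(1/√P80 − 1/√F80)
⇒ 1/√P80 = W/(10·Wi) + 1/√F80
  = 4.0710/(10·5.1) + 1/√23344 = 0.079824 + 0.006545 = 0.086369
P80 = (1/0.086369)² = 11.5783² = 134.06 µm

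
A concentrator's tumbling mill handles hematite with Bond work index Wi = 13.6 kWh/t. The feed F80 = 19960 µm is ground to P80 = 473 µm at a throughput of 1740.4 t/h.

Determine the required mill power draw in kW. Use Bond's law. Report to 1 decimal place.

Bond:  W = 10 Wi (1/√P − 1/√F)
W = 10·13.6·(1/√473 − 1/√19960) = 10·13.6·(0.038902) = 5.2907 kWh/t
P_mill = W·ṁ = 5.2907·1740.4 = 9207.9 kW

P = 9207.9 kW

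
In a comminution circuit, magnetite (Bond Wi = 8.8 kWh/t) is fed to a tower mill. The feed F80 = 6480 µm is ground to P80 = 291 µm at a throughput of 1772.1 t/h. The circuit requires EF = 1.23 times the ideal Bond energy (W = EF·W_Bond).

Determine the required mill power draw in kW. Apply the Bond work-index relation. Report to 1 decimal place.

W_Bond = 10·Wi·(1/√P₈₀ − 1/√F₈₀)
W = 10·8.8·(1/√291 − 1/√6480) = 10·8.8·(0.046198) = 4.0655 kWh/t
W_actual = 1.23 × 4.0655 = 5.0005 kWh/t
Mill draw = 5.0005 × 1772.1 = 8861.4 kW

P = 8861.4 kW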